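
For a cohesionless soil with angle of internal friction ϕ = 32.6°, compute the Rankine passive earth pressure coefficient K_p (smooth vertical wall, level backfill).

K_p = (1 + sin φ)/(1 − sin φ) = tan²(45° + 32.6°/2) = 3.336.

3.34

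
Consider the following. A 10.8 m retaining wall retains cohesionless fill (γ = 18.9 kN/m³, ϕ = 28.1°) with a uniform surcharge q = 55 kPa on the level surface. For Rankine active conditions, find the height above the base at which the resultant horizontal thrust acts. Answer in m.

4.23 m

K_a = 0.3596.
Triangular part P₁ = ½K_aγH² = 396.4 at H/3 = 3.600 m; rectangular part P₂ = K_a q H = 213.6 at H/2 = 5.400 m.
ȳ = (P₁·3.600 + P₂·5.400)/(P₁+P₂) = 4.230 m.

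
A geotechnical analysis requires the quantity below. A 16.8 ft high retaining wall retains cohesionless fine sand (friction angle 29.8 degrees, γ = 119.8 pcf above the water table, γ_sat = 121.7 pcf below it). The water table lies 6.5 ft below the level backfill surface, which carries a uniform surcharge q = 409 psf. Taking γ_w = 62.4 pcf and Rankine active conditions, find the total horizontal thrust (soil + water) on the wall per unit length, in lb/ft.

K_a = tan²(45° − φ/2) = 0.3360.
γ' = 121.7 − 62.4 = 59.30 pcf. h₂ = H − d_w = 10.3 ft.
σ'_h: at surface K_a·q = 137.4; at WT K_a(q+γd_w) = 399.1; at base K_a(q+γd_w+γ'h₂) = 604.3 psf.
P₁ = ½(137.4+399.1)×6.5 = 1744; P₂ = ½(399.1+604.3)×10.3 = 5168; P_w = ½γ_w h₂² = 3310.
Total = 1744+5168+3310 = 10220 lb/ft.

10200 lb/ft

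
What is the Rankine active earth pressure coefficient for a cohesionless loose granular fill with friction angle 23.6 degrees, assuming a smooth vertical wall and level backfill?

K_a = (1 − sin φ)/(1 + sin φ) = (1 − sin 23.6°)/(1 + sin 23.6°) = 0.4282.

0.428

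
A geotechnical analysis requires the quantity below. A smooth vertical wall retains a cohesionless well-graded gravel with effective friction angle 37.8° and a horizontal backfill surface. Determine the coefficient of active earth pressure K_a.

K_a = tan²(45° − φ/2) = tan²(26.10°) = 0.2400.

0.240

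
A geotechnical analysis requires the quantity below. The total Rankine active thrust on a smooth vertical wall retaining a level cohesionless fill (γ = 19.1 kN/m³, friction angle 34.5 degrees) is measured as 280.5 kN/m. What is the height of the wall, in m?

10.3 m

K_a = 0.2768. P_a = ½ K_a γ H² ⇒ H = √(2P_a/(K_a γ)).
H = √(2×280.5/(0.2768×19.1)) = 10.30 m.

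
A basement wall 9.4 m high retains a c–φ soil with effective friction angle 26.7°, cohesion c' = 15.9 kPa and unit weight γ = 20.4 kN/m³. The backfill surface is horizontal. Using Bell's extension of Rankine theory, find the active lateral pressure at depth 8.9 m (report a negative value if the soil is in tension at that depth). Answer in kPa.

49.4 kPa

K_a = (1 − sin φ)/(1 + sin φ) = 0.3800.
σ_a = K_a γ z − 2c√K_a = 0.3800×20.4×8.9 − 2×15.9×0.6164 = 49.38 kPa.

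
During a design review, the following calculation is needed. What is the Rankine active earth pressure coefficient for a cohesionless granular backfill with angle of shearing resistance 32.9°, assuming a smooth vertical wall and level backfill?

K_a = tan²(45° − φ/2) = tan²(28.55°) = 0.2960.

0.296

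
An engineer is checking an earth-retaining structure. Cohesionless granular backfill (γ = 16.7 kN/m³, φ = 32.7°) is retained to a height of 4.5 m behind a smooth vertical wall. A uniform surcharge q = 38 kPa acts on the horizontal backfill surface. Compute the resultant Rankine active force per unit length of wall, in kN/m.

K_a = tan²(45° − φ/2) = 0.2985.
Soil triangle: ½ K_a γ H² = 0.5×0.2985×16.7×4.5² = 50.47 kN/m.
Surcharge rectangle: K_a q H = 0.2985×38×4.5 = 51.04 kN/m.
Total = 50.47 + 51.04 = 101.5 kN/m.

102 kN/m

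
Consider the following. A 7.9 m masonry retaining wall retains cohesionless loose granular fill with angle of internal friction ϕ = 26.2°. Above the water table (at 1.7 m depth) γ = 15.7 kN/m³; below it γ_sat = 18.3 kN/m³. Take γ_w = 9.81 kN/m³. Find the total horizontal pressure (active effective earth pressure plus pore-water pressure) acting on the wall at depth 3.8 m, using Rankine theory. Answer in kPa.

K_a = (1 − sin φ)/(1 + sin φ) = 0.3874.
γ' = 18.3 − 9.81 = 8.490 kN/m³.
Effective vertical stress at 3.8 m: σ'_v = 15.7×1.7 + 8.490×2.10 = 44.52 kPa.
σ'_h = K_a σ'_v = 0.3874 × 44.52 = 17.25 kPa; u = γ_w × 2.10 = 20.60 kPa.
Total σ_h = 17.25 + 20.60 = 37.85 kPa.

37.8 kPa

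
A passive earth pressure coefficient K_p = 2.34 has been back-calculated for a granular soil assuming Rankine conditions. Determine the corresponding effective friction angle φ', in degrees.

23.7°

K_p = (1+sin φ)/(1−sin φ) ⇒ sin φ = (K_p − 1)/(K_p + 1) = 0.4012.
φ = arcsin(0.4012) = 23.65°.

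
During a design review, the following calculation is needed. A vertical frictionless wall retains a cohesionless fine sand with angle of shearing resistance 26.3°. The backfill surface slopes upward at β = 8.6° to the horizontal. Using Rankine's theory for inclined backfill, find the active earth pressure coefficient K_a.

K_a = cos β · (cos β − √(cos²β − cos²φ)) / (cos β + √(cos²β − cos²φ)).
cos β = 0.9888, cos φ = 0.8965, √(cos²β − cos²φ) = 0.4171.
K_a = 0.9888 × (0.9888 − 0.4171)/(0.9888 + 0.4171) = 0.4021.

0.402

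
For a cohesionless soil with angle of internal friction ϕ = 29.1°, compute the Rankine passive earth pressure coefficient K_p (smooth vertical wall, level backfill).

2.89

K_p = (1 + sin φ)/(1 − sin φ) = tan²(45° + 29.1°/2) = 2.894.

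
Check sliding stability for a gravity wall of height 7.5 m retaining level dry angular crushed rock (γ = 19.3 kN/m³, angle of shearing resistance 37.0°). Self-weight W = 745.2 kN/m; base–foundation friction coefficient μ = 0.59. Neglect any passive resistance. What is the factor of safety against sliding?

K_a = tan²(45° − 37.0°/2) = 0.2486.
P_a = ½K_aγH² = 0.5×0.2486×19.3×7.5² = 134.9 kN/m, acting at H/3 = 2.500 m above the base.
FS_sliding = μW / P_a = 0.59×745.2 / 134.9 = 3.258.

3.26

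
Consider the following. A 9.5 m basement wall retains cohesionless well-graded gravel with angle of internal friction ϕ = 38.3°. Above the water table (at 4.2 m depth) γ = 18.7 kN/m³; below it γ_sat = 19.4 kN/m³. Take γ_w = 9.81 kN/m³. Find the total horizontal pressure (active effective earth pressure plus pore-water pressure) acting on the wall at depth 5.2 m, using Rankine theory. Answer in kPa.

K_a = (1 − sin φ)/(1 + sin φ) = 0.2347.
γ' = 19.4 − 9.81 = 9.590 kN/m³.
Effective vertical stress at 5.2 m: σ'_v = 18.7×4.2 + 9.590×1.00 = 88.13 kPa.
σ'_h = K_a σ'_v = 0.2347 × 88.13 = 20.69 kPa; u = γ_w × 1.00 = 9.810 kPa.
Total σ_h = 20.69 + 9.810 = 30.50 kPa.

30.5 kPa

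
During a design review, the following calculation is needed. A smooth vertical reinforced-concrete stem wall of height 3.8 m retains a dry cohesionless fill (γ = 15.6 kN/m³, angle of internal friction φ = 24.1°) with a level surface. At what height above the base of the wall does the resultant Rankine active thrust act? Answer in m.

1.27 m

K_a = 0.4201.
The pressure distribution is triangular, so the resultant acts at H/3 above the base = 3.8/3 = 1.267 m.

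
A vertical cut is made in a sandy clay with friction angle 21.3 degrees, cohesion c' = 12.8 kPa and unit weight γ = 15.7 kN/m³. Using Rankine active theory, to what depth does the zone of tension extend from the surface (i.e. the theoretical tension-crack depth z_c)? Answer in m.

K_a = tan²(45° − 21.3°/2) = 0.4671; √K_a = 0.6834.
The active pressure is zero where K_a γ z = 2c√K_a, so z_c = 2c/(γ√K_a) = 2×12.8/(15.7×0.6834) = 2.386 m.

2.39 m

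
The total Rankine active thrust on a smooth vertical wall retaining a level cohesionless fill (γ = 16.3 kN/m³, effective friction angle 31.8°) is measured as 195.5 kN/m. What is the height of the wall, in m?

8.80 m

K_a = 0.3098. P_a = ½ K_a γ H² ⇒ H = √(2P_a/(K_a γ)).
H = √(2×195.5/(0.3098×16.3)) = 8.799 m.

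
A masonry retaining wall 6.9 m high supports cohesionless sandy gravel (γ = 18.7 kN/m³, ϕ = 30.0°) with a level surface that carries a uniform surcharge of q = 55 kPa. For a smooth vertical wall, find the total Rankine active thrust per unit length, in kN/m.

K_a = tan²(45° − φ/2) = 0.3333.
Soil triangle: ½ K_a γ H² = 0.5×0.3333×18.7×6.9² = 148.4 kN/m.
Surcharge rectangle: K_a q H = 0.3333×55×6.9 = 126.5 kN/m.
Total = 148.4 + 126.5 = 274.9 kN/m.

275 kN/m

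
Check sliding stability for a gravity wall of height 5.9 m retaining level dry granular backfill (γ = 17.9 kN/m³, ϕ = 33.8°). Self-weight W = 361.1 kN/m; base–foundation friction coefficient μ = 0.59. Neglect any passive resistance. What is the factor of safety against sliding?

K_a = tan²(45° − 33.8°/2) = 0.2851.
P_a = ½K_aγH² = 0.5×0.2851×17.9×5.9² = 88.82 kN/m, acting at H/3 = 1.967 m above the base.
FS_sliding = μW / P_a = 0.59×361.1 / 88.82 = 2.399.

2.40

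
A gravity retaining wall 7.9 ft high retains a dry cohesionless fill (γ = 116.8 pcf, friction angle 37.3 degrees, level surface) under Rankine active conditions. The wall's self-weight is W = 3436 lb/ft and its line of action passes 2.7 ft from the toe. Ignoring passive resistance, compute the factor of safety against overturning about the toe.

3.94

K_a = tan²(45° − 37.3°/2) = 0.2453.
P_a = ½K_aγH² = 0.5×0.2453×116.8×7.9² = 894.2 lb/ft, acting at H/3 = 2.633 ft above the base.
Overturning moment M_o = P_a × H/3 = 894.2 × 2.633 = 2355.
Resisting moment M_r = W × 2.7 = 3436 × 2.7 = 9277.
FS_overturning = M_r/M_o = 9277/2355 = 3.940.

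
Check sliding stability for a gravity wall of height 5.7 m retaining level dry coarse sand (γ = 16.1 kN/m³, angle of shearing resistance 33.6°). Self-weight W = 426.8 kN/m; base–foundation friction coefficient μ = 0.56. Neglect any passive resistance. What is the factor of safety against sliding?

3.18

K_a = tan²(45° − 33.6°/2) = 0.2875.
P_a = ½K_aγH² = 0.5×0.2875×16.1×5.7² = 75.20 kN/m, acting at H/3 = 1.900 m above the base.
FS_sliding = μW / P_a = 0.56×426.8 / 75.20 = 3.178.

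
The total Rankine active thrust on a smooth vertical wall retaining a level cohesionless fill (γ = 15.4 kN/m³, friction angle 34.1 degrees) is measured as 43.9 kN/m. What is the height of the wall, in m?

K_a = 0.2815. P_a = ½ K_a γ H² ⇒ H = √(2P_a/(K_a γ)).
H = √(2×43.9/(0.2815×15.4)) = 4.500 m.

4.50 m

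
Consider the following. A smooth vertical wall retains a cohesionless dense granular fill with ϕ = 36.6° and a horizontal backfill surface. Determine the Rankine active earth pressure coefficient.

0.253

K_a = (1 − sin φ)/(1 + sin φ) = (1 − sin 36.6°)/(1 + sin 36.6°) = 0.2530.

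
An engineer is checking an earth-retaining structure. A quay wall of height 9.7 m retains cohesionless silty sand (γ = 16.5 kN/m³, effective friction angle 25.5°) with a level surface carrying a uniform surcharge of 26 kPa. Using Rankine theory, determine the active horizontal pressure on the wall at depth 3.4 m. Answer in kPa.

K_a = (1 − sin φ)/(1 + sin φ) = 0.3981.
σ_v = γz + q = 16.5 × 3.4 + 26 = 82.10 kPa.
σ_h = K_a σ_v = 0.3981 × 82.10 = 32.68 kPa.

32.7 kPa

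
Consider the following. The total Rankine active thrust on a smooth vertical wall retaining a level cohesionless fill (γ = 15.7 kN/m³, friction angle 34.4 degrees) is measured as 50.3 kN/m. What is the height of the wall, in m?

4.80 m

K_a = 0.2780. P_a = ½ K_a γ H² ⇒ H = √(2P_a/(K_a γ)).
H = √(2×50.3/(0.2780×15.7)) = 4.801 m.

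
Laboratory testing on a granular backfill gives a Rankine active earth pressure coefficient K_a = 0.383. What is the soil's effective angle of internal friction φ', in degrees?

26.5°

K_a = tan²(45° − φ/2) ⇒ 45° − φ/2 = arctan(√0.383) = 31.75°.
φ = 2(45° − 31.75°) = 26.50°.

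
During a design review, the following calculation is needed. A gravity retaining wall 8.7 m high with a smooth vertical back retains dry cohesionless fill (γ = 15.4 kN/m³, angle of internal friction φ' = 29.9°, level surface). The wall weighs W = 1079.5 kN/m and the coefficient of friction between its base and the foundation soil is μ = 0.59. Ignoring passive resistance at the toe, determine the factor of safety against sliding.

3.27

K_a = tan²(45° − 29.9°/2) = 0.3347.
P_a = ½K_aγH² = 0.5×0.3347×15.4×8.7² = 195.1 kN/m, acting at H/3 = 2.900 m above the base.
FS_sliding = μW / P_a = 0.59×1079.5 / 195.1 = 3.265.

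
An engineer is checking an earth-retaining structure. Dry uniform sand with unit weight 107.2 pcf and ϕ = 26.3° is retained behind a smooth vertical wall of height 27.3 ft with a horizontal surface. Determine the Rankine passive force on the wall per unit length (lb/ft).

K_p = tan²(45° + φ/2) = 2.591.
P_p = ½ K_p γ H² = 0.5 × 2.591 × 107.2 × 27.3² = 103500 lb/ft.

104000 lb/ft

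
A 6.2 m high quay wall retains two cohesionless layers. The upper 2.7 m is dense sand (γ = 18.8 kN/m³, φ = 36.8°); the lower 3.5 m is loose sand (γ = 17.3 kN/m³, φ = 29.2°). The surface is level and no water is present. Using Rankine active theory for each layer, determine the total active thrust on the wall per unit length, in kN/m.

115 kN/m

K_a1 = tan²(45°−36.8°/2) = 0.2508; K_a2 = tan²(45°−29.2°/2) = 0.3442.
Layer 1: σ at base = K_a1 γ₁ h₁ = 12.73 kPa; P₁ = ½×12.73×2.7 = 17.18.
Layer 2: σ_v at top = γ₁h₁ = 50.76; σ_h top = K_a2×50.76 = 17.47; σ_h base = K_a2×(50.76+17.3×3.5) = 38.31.
P₂ = ½(17.47+38.31)×3.5 = 97.63. Total P_a = 17.18+97.63 = 114.8 kN/m.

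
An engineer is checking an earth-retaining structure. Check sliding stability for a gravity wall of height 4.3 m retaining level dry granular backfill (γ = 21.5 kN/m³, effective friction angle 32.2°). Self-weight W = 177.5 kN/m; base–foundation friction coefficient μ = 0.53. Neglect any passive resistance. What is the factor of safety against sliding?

K_a = tan²(45° − 32.2°/2) = 0.3047.
P_a = ½K_aγH² = 0.5×0.3047×21.5×4.3² = 60.57 kN/m, acting at H/3 = 1.433 m above the base.
FS_sliding = μW / P_a = 0.53×177.5 / 60.57 = 1.553.

1.55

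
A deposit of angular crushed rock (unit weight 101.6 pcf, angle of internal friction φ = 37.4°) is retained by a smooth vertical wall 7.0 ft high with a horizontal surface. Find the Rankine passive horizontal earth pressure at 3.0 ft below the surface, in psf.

1250 psf

K_p = (1 + sin φ)/(1 − sin φ) = 4.094.
σ_h = K_p γ z = 4.094 × 101.6 × 3.0 = 1248 psf.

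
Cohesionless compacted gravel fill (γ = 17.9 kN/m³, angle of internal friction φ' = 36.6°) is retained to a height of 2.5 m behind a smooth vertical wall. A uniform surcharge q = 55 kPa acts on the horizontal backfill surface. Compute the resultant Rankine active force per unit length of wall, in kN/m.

48.9 kN/m

K_a = tan²(45° − φ/2) = 0.2530.
Soil triangle: ½ K_a γ H² = 0.5×0.2530×17.9×2.5² = 14.15 kN/m.
Surcharge rectangle: K_a q H = 0.2530×55×2.5 = 34.78 kN/m.
Total = 14.15 + 34.78 = 48.93 kN/m.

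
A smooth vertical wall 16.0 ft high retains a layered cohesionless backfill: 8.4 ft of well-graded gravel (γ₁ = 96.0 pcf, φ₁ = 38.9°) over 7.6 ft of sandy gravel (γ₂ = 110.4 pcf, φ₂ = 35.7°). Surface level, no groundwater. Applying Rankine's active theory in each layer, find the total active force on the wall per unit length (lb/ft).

3220 lb/ft

K_a1 = tan²(45°−38.9°/2) = 0.2285; K_a2 = tan²(45°−35.7°/2) = 0.2630.
Layer 1: σ at base = K_a1 γ₁ h₁ = 184.3 psf; P₁ = ½×184.3×8.4 = 774.0.
Layer 2: σ_v at top = γ₁h₁ = 806.4; σ_h top = K_a2×806.4 = 212.1; σ_h base = K_a2×(806.4+110.4×7.6) = 432.7.
P₂ = ½(212.1+432.7)×7.6 = 2450. Total P_a = 774.0+2450 = 3224 lb/ft.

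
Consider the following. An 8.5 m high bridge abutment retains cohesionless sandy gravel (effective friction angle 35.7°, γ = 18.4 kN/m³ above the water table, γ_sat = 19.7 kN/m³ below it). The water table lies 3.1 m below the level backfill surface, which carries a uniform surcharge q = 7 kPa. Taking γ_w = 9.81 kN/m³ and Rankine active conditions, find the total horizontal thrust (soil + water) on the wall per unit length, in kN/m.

K_a = tan²(45° − φ/2) = 0.2630.
γ' = 19.7 − 9.81 = 9.890 kN/m³. h₂ = H − d_w = 5.4 m.
σ'_h: at surface K_a·q = 1.841; at WT K_a(q+γd_w) = 16.84; at base K_a(q+γd_w+γ'h₂) = 30.89 kPa.
P₁ = ½(1.841+16.84)×3.1 = 28.96; P₂ = ½(16.84+30.89)×5.4 = 128.9; P_w = ½γ_w h₂² = 143.0.
Total = 28.96+128.9+143.0 = 300.9 kN/m.

301 kN/m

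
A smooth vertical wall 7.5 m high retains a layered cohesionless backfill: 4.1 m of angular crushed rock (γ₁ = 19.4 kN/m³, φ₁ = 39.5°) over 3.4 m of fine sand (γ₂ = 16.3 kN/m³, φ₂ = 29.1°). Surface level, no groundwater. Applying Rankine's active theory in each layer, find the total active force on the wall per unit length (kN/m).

K_a1 = tan²(45°−39.5°/2) = 0.2224; K_a2 = tan²(45°−29.1°/2) = 0.3456.
Layer 1: σ at base = K_a1 γ₁ h₁ = 17.69 kPa; P₁ = ½×17.69×4.1 = 36.27.
Layer 2: σ_v at top = γ₁h₁ = 79.54; σ_h top = K_a2×79.54 = 27.49; σ_h base = K_a2×(79.54+16.3×3.4) = 46.64.
P₂ = ½(27.49+46.64)×3.4 = 126.0. Total P_a = 36.27+126.0 = 162.3 kN/m.

162 kN/m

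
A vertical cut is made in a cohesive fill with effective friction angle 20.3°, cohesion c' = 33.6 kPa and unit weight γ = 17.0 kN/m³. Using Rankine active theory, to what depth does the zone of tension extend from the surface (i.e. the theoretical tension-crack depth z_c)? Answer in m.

5.68 m

K_a = tan²(45° − 20.3°/2) = 0.4849; √K_a = 0.6963.
The active pressure is zero where K_a γ z = 2c√K_a, so z_c = 2c/(γ√K_a) = 2×33.6/(17.0×0.6963) = 5.677 m.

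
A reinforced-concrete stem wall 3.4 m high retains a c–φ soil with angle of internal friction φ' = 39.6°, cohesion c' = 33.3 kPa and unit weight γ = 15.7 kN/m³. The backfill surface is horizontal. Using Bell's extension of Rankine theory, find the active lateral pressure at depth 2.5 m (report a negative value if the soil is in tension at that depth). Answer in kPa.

-22.6 kPa

K_a = (1 − sin φ)/(1 + sin φ) = 0.2214.
σ_a = K_a γ z − 2c√K_a = 0.2214×15.7×2.5 − 2×33.3×0.4706 = -22.65 kPa.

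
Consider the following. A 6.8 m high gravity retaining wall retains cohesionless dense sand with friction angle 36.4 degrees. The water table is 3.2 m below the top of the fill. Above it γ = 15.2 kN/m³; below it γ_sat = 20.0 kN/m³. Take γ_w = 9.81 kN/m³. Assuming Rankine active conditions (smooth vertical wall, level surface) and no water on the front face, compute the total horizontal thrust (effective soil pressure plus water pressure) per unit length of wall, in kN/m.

K_a = tan²(45° − φ/2) = 0.2552.
γ' = 20.0 − 9.81 = 10.19 kN/m³. Depth below WT = 3.6 m.
σ'_h at WT = K_a γ d_w = 12.41 kPa; at base = 12.41 + K_a γ' × 3.6 = 21.77 kPa.
P₁ (0–3.2 m) = ½×12.41×3.2 = 19.86. P₂ (3.2–6.8 m) = ½(12.41+21.77)×3.6 = 61.53.
P_w = ½ γ_w h₂² = 0.5×9.81×3.6² = 63.57. Total = 19.86+61.53+63.57 = 145.0 kN/m.

145 kN/m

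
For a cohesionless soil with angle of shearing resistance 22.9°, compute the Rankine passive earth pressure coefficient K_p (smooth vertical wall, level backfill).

2.27

K_p = (1 + sin φ)/(1 − sin φ) = tan²(45° + 22.9°/2) = 2.274.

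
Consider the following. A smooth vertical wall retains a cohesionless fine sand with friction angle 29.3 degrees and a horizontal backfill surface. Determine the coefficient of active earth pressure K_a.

K_a = tan²(45° − φ/2) = tan²(30.35°) = 0.3428.

0.343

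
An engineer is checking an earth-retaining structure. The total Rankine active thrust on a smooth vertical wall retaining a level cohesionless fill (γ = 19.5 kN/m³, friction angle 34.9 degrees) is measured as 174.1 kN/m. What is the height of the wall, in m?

K_a = 0.2721. P_a = ½ K_a γ H² ⇒ H = √(2P_a/(K_a γ)).
H = √(2×174.1/(0.2721×19.5)) = 8.100 m.

8.10 m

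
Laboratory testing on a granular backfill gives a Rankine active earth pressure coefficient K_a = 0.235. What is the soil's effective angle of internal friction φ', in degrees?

38.3°

K_a = tan²(45° − φ/2) ⇒ 45° − φ/2 = arctan(√0.235) = 25.86°.
φ = 2(45° − 25.86°) = 38.27°.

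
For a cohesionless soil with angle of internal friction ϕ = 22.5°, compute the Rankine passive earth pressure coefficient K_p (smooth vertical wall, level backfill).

K_p = (1 + sin φ)/(1 − sin φ) = tan²(45° + 22.5°/2) = 2.240.

2.24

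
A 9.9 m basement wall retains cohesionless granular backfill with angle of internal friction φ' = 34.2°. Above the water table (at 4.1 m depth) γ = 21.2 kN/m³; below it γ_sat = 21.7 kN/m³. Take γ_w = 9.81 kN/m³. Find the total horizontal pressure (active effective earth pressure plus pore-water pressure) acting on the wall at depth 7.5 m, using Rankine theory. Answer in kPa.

K_a = (1 − sin φ)/(1 + sin φ) = 0.2803.
γ' = 21.7 − 9.81 = 11.89 kN/m³.
Effective vertical stress at 7.5 m: σ'_v = 21.2×4.1 + 11.89×3.40 = 127.3 kPa.
σ'_h = K_a σ'_v = 0.2803 × 127.3 = 35.70 kPa; u = γ_w × 3.40 = 33.35 kPa.
Total σ_h = 35.70 + 33.35 = 69.05 kPa.

69.1 kPa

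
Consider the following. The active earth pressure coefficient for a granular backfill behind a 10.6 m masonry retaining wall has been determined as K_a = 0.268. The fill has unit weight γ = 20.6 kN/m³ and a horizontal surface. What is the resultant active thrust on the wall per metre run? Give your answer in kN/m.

P = ½ K_a γ H² = 0.5 × 0.268 × 20.6 × 10.6² = 310.2 kN/m.

310 kN/m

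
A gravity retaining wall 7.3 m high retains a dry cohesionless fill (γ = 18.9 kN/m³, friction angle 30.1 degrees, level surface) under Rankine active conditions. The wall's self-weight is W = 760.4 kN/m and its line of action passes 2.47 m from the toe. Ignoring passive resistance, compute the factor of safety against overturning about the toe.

K_a = tan²(45° − 30.1°/2) = 0.3320.
P_a = ½K_aγH² = 0.5×0.3320×18.9×7.3² = 167.2 kN/m, acting at H/3 = 2.433 m above the base.
Overturning moment M_o = P_a × H/3 = 167.2 × 2.433 = 406.8.
Resisting moment M_r = W × 2.47 = 760.4 × 2.47 = 1878.
FS_overturning = M_r/M_o = 1878/406.8 = 4.617.

4.62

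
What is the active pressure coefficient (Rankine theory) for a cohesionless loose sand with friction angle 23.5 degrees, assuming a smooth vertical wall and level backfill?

0.430

K_a = (1 − sin φ)/(1 + sin φ) = (1 − sin 23.5°)/(1 + sin 23.5°) = 0.4298.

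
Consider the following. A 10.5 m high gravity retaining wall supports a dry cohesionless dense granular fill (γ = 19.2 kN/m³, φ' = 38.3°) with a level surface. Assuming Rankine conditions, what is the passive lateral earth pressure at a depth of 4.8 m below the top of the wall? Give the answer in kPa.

K_p = (1 + sin φ)/(1 − sin φ) = 4.260.
σ_h = K_p γ z = 4.260 × 19.2 × 4.8 = 392.6 kPa.

393 kPa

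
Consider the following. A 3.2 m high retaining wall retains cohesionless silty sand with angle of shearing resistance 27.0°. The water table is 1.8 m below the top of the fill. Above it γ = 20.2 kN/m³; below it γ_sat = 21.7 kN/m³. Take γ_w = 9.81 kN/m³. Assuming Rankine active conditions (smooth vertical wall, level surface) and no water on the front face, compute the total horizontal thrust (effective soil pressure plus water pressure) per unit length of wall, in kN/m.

45.4 kN/m

K_a = tan²(45° − φ/2) = 0.3755.
γ' = 21.7 − 9.81 = 11.89 kN/m³. Depth below WT = 1.4 m.
σ'_h at WT = K_a γ d_w = 13.65 kPa; at base = 13.65 + K_a γ' × 1.4 = 19.91 kPa.
P₁ (0–1.8 m) = ½×13.65×1.8 = 12.29. P₂ (1.8–3.2 m) = ½(13.65+19.91)×1.4 = 23.49.
P_w = ½ γ_w h₂² = 0.5×9.81×1.4² = 9.614. Total = 12.29+23.49+9.614 = 45.39 kN/m.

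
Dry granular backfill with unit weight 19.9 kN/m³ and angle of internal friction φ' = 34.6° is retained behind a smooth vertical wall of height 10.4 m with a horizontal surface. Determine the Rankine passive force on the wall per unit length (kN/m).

3900 kN/m

K_p = tan²(45° + φ/2) = 3.628.
P_p = ½ K_p γ H² = 0.5 × 3.628 × 19.9 × 10.4² = 3904 kN/m.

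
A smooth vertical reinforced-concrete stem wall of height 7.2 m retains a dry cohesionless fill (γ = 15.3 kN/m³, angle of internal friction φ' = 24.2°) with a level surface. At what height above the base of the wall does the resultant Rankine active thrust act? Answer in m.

K_a = 0.4185.
The pressure distribution is triangular, so the resultant acts at H/3 above the base = 7.2/3 = 2.400 m.

2.40 m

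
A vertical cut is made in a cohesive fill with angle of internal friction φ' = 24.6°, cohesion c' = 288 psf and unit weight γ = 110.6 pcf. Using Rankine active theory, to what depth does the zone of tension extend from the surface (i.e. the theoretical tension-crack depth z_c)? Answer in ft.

8.11 ft

K_a = tan²(45° − 24.6°/2) = 0.4121; √K_a = 0.6420.
The active pressure is zero where K_a γ z = 2c√K_a, so z_c = 2c/(γ√K_a) = 2×288/(110.6×0.6420) = 8.112 ft.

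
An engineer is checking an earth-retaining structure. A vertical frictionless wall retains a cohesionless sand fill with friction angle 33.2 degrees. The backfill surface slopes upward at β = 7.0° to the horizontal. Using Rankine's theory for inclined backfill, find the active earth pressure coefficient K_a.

K_a = cos β · (cos β − √(cos²β − cos²φ)) / (cos β + √(cos²β − cos²φ)).
cos β = 0.9925, cos φ = 0.8368, √(cos²β − cos²φ) = 0.5338.
K_a = 0.9925 × (0.9925 − 0.5338)/(0.9925 + 0.5338) = 0.2983.

0.298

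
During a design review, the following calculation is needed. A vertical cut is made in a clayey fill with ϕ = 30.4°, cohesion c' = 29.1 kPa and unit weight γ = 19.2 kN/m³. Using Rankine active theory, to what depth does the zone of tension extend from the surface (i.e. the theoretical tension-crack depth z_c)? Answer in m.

K_a = tan²(45° − 30.4°/2) = 0.3280; √K_a = 0.5727.
The active pressure is zero where K_a γ z = 2c√K_a, so z_c = 2c/(γ√K_a) = 2×29.1/(19.2×0.5727) = 5.293 m.

5.29 m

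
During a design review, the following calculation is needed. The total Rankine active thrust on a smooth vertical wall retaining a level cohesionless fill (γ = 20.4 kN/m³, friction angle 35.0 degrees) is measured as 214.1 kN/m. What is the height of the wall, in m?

8.80 m

K_a = 0.2710. P_a = ½ K_a γ H² ⇒ H = √(2P_a/(K_a γ)).
H = √(2×214.1/(0.2710×20.4)) = 8.801 m.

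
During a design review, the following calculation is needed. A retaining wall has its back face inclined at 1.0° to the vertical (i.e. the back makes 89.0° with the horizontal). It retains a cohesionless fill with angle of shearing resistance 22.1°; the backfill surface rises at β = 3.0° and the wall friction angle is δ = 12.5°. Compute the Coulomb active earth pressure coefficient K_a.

0.433

K_a = sin²(α+φ) / [sin²α · sin(α−δ) · (1 + √{sin(φ+δ)sin(φ−β) / (sin(α−δ)sin(α+β))})²].
With α = 89.0°, φ = 22.1°, δ = 12.5°, β = 3.0°: K_a = 0.4335.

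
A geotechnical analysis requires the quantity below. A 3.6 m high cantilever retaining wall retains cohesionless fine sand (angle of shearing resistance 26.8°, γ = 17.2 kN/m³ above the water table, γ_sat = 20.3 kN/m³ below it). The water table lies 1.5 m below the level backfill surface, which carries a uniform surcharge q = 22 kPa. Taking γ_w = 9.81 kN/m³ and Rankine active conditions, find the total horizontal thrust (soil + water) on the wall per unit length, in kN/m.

K_a = tan²(45° − φ/2) = 0.3785.
γ' = 20.3 − 9.81 = 10.49 kN/m³. h₂ = H − d_w = 2.1 m.
σ'_h: at surface K_a·q = 8.326; at WT K_a(q+γd_w) = 18.09; at base K_a(q+γd_w+γ'h₂) = 26.43 kPa.
P₁ = ½(8.326+18.09)×1.5 = 19.81; P₂ = ½(18.09+26.43)×2.1 = 46.75; P_w = ½γ_w h₂² = 21.63.
Total = 19.81+46.75+21.63 = 88.19 kN/m.

88.2 kN/m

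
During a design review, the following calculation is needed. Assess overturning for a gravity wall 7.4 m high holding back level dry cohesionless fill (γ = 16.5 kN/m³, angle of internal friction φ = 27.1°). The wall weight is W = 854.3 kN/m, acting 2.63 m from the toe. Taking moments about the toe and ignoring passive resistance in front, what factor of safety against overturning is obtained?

K_a = tan²(45° − 27.1°/2) = 0.3741.
P_a = ½K_aγH² = 0.5×0.3741×16.5×7.4² = 169.0 kN/m, acting at H/3 = 2.467 m above the base.
Overturning moment M_o = P_a × H/3 = 169.0 × 2.467 = 416.8.
Resisting moment M_r = W × 2.63 = 854.3 × 2.63 = 2247.
FS_overturning = M_r/M_o = 2247/416.8 = 5.390.

5.39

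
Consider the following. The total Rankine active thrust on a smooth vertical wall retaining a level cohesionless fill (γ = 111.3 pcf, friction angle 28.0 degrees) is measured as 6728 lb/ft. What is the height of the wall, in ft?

18.3 ft

K_a = 0.3610. P_a = ½ K_a γ H² ⇒ H = √(2P_a/(K_a γ)).
H = √(2×6728/(0.3610×111.3)) = 18.30 ft.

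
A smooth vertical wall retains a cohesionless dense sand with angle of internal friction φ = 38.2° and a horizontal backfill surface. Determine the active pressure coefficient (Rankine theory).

0.236

K_a = (1 − sin φ)/(1 + sin φ) = (1 − sin 38.2°)/(1 + sin 38.2°) = 0.2358.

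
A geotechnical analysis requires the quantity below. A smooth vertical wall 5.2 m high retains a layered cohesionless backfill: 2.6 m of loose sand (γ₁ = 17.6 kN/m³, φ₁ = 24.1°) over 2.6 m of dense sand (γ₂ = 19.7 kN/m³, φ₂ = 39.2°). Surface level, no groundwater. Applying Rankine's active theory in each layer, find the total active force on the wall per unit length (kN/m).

66.8 kN/m

K_a1 = tan²(45°−24.1°/2) = 0.4201; K_a2 = tan²(45°−39.2°/2) = 0.2255.
Layer 1: σ at base = K_a1 γ₁ h₁ = 19.22 kPa; P₁ = ½×19.22×2.6 = 24.99.
Layer 2: σ_v at top = γ₁h₁ = 45.76; σ_h top = K_a2×45.76 = 10.32; σ_h base = K_a2×(45.76+19.7×2.6) = 21.87.
P₂ = ½(10.32+21.87)×2.6 = 41.84. Total P_a = 24.99+41.84 = 66.83 kN/m.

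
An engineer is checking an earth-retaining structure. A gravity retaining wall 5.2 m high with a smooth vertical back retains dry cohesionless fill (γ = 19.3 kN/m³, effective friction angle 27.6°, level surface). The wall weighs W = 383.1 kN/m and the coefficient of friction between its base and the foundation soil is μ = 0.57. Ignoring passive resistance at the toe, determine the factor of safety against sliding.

2.28

K_a = tan²(45° − 27.6°/2) = 0.3668.
P_a = ½K_aγH² = 0.5×0.3668×19.3×5.2² = 95.71 kN/m, acting at H/3 = 1.733 m above the base.
FS_sliding = μW / P_a = 0.57×383.1 / 95.71 = 2.282.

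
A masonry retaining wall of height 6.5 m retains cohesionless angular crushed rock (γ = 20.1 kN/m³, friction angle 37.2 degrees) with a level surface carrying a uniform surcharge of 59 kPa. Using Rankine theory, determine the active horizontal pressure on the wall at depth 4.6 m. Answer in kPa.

37.3 kPa

K_a = (1 − sin φ)/(1 + sin φ) = 0.2464.
σ_v = γz + q = 20.1 × 4.6 + 59 = 151.5 kPa.
σ_h = K_a σ_v = 0.2464 × 151.5 = 37.32 kPa.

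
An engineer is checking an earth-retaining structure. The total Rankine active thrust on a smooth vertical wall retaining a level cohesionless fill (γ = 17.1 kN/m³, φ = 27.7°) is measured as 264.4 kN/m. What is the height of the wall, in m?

K_a = 0.3653. P_a = ½ K_a γ H² ⇒ H = √(2P_a/(K_a γ)).
H = √(2×264.4/(0.3653×17.1)) = 9.200 m.

9.20 m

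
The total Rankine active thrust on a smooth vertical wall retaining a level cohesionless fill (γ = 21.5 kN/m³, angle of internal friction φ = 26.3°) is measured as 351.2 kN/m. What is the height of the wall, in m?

9.20 m

K_a = 0.3859. P_a = ½ K_a γ H² ⇒ H = √(2P_a/(K_a γ)).
H = √(2×351.2/(0.3859×21.5)) = 9.201 m.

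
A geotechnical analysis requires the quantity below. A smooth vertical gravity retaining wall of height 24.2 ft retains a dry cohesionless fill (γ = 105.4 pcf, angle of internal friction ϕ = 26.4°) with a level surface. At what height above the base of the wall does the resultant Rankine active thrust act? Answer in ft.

8.07 ft

K_a = 0.3844.
The pressure distribution is triangular, so the resultant acts at H/3 above the base = 24.2/3 = 8.067 ft.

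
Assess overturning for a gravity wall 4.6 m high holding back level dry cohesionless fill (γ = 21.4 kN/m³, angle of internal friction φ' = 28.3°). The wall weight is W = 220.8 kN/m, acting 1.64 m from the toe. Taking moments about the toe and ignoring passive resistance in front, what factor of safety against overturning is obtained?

2.92

K_a = tan²(45° − 28.3°/2) = 0.3568.
P_a = ½K_aγH² = 0.5×0.3568×21.4×4.6² = 80.78 kN/m, acting at H/3 = 1.533 m above the base.
Overturning moment M_o = P_a × H/3 = 80.78 × 1.533 = 123.9.
Resisting moment M_r = W × 1.64 = 220.8 × 1.64 = 362.1.
FS_overturning = M_r/M_o = 362.1/123.9 = 2.924.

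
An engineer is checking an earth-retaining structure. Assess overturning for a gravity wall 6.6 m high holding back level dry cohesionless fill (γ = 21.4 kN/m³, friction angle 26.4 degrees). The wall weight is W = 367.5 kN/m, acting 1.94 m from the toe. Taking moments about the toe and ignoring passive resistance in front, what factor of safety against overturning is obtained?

K_a = tan²(45° − 26.4°/2) = 0.3844.
P_a = ½K_aγH² = 0.5×0.3844×21.4×6.6² = 179.2 kN/m, acting at H/3 = 2.200 m above the base.
Overturning moment M_o = P_a × H/3 = 179.2 × 2.200 = 394.2.
Resisting moment M_r = W × 1.94 = 367.5 × 1.94 = 712.9.
FS_overturning = M_r/M_o = 712.9/394.2 = 1.809.

1.81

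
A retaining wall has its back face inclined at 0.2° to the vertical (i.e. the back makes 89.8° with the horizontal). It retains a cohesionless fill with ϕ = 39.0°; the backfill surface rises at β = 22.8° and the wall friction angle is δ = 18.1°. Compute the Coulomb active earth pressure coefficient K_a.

0.278

K_a = sin²(α+φ) / [sin²α · sin(α−δ) · (1 + √{sin(φ+δ)sin(φ−β) / (sin(α−δ)sin(α+β))})²].
With α = 89.8°, φ = 39.0°, δ = 18.1°, β = 22.8°: K_a = 0.2780.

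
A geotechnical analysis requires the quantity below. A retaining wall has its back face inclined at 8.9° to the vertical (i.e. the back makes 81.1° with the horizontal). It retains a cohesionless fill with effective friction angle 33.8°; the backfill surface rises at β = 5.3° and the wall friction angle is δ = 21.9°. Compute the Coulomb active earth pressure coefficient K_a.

K_a = sin²(α+φ) / [sin²α · sin(α−δ) · (1 + √{sin(φ+δ)sin(φ−β) / (sin(α−δ)sin(α+β))})²].
With α = 81.1°, φ = 33.8°, δ = 21.9°, β = 5.3°: K_a = 0.3485.

0.348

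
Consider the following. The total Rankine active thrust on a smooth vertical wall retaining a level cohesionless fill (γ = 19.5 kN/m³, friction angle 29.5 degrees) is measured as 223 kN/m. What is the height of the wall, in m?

8.20 m

K_a = 0.3401. P_a = ½ K_a γ H² ⇒ H = √(2P_a/(K_a γ)).
H = √(2×223/(0.3401×19.5)) = 8.201 m.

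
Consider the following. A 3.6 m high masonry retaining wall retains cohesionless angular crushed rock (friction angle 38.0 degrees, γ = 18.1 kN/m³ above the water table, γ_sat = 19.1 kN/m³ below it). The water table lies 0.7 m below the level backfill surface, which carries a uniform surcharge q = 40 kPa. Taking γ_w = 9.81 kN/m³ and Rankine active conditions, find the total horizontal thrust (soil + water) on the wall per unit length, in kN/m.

K_a = tan²(45° − φ/2) = 0.2379.
γ' = 19.1 − 9.81 = 9.290 kN/m³. h₂ = H − d_w = 2.9 m.
σ'_h: at surface K_a·q = 9.515; at WT K_a(q+γd_w) = 12.53; at base K_a(q+γd_w+γ'h₂) = 18.94 kPa.
P₁ = ½(9.515+12.53)×0.7 = 7.716; P₂ = ½(12.53+18.94)×2.9 = 45.63; P_w = ½γ_w h₂² = 41.25.
Total = 7.716+45.63+41.25 = 94.59 kN/m.

94.6 kN/m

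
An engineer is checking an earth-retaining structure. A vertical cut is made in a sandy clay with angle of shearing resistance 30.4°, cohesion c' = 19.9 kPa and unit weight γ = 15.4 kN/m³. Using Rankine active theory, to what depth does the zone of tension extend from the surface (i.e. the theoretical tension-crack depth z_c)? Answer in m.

K_a = tan²(45° − 30.4°/2) = 0.3280; √K_a = 0.5727.
The active pressure is zero where K_a γ z = 2c√K_a, so z_c = 2c/(γ√K_a) = 2×19.9/(15.4×0.5727) = 4.513 m.

4.51 m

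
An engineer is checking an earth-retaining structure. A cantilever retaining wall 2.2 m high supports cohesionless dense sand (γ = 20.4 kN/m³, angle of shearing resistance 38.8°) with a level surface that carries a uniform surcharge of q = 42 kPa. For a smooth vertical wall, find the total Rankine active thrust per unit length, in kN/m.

32.5 kN/m

K_a = tan²(45° − φ/2) = 0.2296.
Soil triangle: ½ K_a γ H² = 0.5×0.2296×20.4×2.2² = 11.33 kN/m.
Surcharge rectangle: K_a q H = 0.2296×42×2.2 = 21.21 kN/m.
Total = 11.33 + 21.21 = 32.54 kN/m.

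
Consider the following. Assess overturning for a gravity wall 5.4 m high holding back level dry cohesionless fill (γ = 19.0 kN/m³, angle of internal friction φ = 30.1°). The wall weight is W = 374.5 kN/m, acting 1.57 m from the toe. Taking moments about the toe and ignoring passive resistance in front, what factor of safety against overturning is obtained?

K_a = tan²(45° − 30.1°/2) = 0.3320.
P_a = ½K_aγH² = 0.5×0.3320×19.0×5.4² = 91.97 kN/m, acting at H/3 = 1.800 m above the base.
Overturning moment M_o = P_a × H/3 = 91.97 × 1.800 = 165.5.
Resisting moment M_r = W × 1.57 = 374.5 × 1.57 = 588.0.
FS_overturning = M_r/M_o = 588.0/165.5 = 3.552.

3.55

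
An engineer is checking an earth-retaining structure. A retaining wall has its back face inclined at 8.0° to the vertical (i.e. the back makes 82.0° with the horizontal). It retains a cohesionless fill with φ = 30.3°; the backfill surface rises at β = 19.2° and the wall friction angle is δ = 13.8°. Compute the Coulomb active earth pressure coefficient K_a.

0.491

K_a = sin²(α+φ) / [sin²α · sin(α−δ) · (1 + √{sin(φ+δ)sin(φ−β) / (sin(α−δ)sin(α+β))})²].
With α = 82.0°, φ = 30.3°, δ = 13.8°, β = 19.2°: K_a = 0.4912.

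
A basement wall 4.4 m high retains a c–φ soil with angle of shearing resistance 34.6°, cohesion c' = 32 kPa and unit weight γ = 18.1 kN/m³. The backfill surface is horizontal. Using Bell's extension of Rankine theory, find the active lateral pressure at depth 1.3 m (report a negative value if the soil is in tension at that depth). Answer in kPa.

K_a = (1 − sin φ)/(1 + sin φ) = 0.2756.
σ_a = K_a γ z − 2c√K_a = 0.2756×18.1×1.3 − 2×32×0.5250 = -27.12 kPa.

-27.1 kPa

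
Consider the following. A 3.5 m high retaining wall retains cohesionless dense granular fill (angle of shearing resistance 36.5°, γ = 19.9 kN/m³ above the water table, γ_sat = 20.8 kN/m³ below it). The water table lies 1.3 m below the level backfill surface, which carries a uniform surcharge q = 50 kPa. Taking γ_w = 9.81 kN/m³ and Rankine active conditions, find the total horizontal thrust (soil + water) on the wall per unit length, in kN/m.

K_a = tan²(45° − φ/2) = 0.2541.
γ' = 20.8 − 9.81 = 10.99 kN/m³. h₂ = H − d_w = 2.2 m.
σ'_h: at surface K_a·q = 12.70; at WT K_a(q+γd_w) = 19.28; at base K_a(q+γd_w+γ'h₂) = 25.42 kPa.
P₁ = ½(12.70+19.28)×1.3 = 20.79; P₂ = ½(19.28+25.42)×2.2 = 49.16; P_w = ½γ_w h₂² = 23.74.
Total = 20.79+49.16+23.74 = 93.69 kN/m.

93.7 kN/m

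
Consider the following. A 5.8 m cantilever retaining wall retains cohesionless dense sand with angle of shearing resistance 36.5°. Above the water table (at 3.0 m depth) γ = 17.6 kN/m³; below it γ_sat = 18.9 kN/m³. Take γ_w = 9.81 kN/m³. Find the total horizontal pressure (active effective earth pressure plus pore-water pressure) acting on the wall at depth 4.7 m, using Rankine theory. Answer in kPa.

34.0 kPa

K_a = (1 − sin φ)/(1 + sin φ) = 0.2541.
γ' = 18.9 − 9.81 = 9.090 kN/m³.
Effective vertical stress at 4.7 m: σ'_v = 17.6×3.0 + 9.090×1.70 = 68.25 kPa.
σ'_h = K_a σ'_v = 0.2541 × 68.25 = 17.34 kPa; u = γ_w × 1.70 = 16.68 kPa.
Total σ_h = 17.34 + 16.68 = 34.02 kPa.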